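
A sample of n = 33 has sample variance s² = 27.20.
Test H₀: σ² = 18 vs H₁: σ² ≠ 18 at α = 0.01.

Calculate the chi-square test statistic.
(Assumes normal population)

df = n - 1 = 32
χ² = (n-1)s²/σ₀² = 32×27.20/18 = 48.3556
Critical values: χ²_{0.995,32} = 15.134, χ²_{0.005,32} = 56.328
Rejection region: χ² < 15.134 or χ² > 56.328
Decision: fail to reject H₀

Answer: χ² = 48.3556, fail to reject H₀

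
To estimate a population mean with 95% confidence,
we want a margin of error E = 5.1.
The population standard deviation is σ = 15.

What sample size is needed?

z_0.025 = 1.960
n = (z×σ/E)² = (1.960×15/5.1)²
n = 33.2318
Round up: n = 34

Answer: n = 34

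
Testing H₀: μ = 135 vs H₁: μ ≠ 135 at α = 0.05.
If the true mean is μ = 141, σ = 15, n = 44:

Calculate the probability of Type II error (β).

Answer: β ≈ 0.2440

Derivation:
SE = σ/√n = 15/√44 = 2.2613
Critical values: μ₀ ± z_0.025×SE = 135 ± 1.960×2.2613
Acceptance region: (130.5679, 139.4321)
Under H₁ (μ = 141): z_high = (139.4321 - 141)/2.2613 = -0.6934, z_low = (130.5679 - 141)/2.2613 = -4.6133
β = P(not reject | H₁) = Φ(-0.6934) - Φ(-4.6133) ≈ 0.2440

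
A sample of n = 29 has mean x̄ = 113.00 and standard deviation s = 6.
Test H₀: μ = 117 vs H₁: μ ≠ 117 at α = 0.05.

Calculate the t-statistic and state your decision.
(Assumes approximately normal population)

Answer: t = -3.5900, reject H₀

Derivation:
df = n - 1 = 28
SE = s/√n = 6/√29 = 1.1142
t = (x̄ - μ₀)/SE = (113.00 - 117)/1.1142 = -3.5900
Critical value: t_{0.025,28} = ±2.048
p-value ≈ 0.0012
Decision: reject H₀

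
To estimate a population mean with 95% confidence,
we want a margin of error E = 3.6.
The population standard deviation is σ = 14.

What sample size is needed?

Answer: n = 59

Derivation:
z_0.025 = 1.960
n = (z×σ/E)² = (1.960×14/3.6)²
n = 58.0983
Round up: n = 59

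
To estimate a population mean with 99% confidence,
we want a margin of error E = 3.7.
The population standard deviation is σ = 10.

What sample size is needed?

Answer: n = 49

Derivation:
z_0.005 = 2.576
n = (z×σ/E)² = (2.576×10/3.7)²
n = 48.4717
Round up: n = 49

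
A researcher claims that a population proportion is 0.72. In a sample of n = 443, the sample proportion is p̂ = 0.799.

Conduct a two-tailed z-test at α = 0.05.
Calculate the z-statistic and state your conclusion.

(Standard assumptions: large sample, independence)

H₀: p = 0.72, H₁: p ≠ 0.72
Standard error: SE = √(p₀(1-p₀)/n) = √(0.72×0.28/443) = 0.021333
z-statistic: z = (p̂ - p₀)/SE = (0.799 - 0.72)/0.021333 = 3.7032
Critical value: z_0.025 = ±1.960
p-value = 0.0002
Decision: reject H₀ at α = 0.05

Answer: z = 3.7032, reject H₀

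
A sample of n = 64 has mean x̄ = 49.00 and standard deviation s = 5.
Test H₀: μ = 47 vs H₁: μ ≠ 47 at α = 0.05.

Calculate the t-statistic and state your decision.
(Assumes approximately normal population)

df = n - 1 = 63
SE = s/√n = 5/√64 = 0.6250
t = (x̄ - μ₀)/SE = (49.00 - 47)/0.6250 = 3.2000
Critical value: t_{0.025,63} = ±1.998
p-value ≈ 0.0022
Decision: reject H₀

Answer: t = 3.2000, reject H₀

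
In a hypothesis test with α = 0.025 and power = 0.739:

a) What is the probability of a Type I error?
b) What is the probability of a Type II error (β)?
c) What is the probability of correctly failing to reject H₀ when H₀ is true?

a) Type I error probability = α = 0.025
b) Power = P(reject H₀ | H₁ true) = 1 - β = 0.739, so Type II error probability = β = 1 - Power = 0.261
c) P(fail to reject H₀ | H₀ true) = 1 - α = 0.975

Answer: a) 0.025, b) 0.261, c) 0.975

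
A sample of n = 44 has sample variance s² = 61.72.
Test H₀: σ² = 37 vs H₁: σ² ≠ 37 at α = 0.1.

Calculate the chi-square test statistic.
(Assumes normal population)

Answer: χ² = 71.7286, reject H₀

Derivation:
df = n - 1 = 43
χ² = (n-1)s²/σ₀² = 43×61.72/37 = 71.7286
Critical values: χ²_{0.95,43} = 28.965, χ²_{0.05,43} = 59.304
Rejection region: χ² < 28.965 or χ² > 59.304
Decision: reject H₀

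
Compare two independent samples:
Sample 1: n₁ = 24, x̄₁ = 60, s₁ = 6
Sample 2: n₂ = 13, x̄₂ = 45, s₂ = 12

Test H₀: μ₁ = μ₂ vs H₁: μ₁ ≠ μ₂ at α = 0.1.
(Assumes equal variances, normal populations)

Pooled variance: s²_p = [23×6² + 12×12²]/(35) = 73.0286
s_p = 8.5457
SE = s_p×√(1/n₁ + 1/n₂) = 8.5457×√(1/24 + 1/13) = 2.9429
t = (x̄₁ - x̄₂)/SE = (60 - 45)/2.9429 = 5.0970
df = 35, t-critical = ±1.690
Decision: reject H₀

Answer: t = 5.0970, reject H₀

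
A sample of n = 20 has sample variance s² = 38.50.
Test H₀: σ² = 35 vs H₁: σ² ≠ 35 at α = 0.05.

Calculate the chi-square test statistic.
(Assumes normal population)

Answer: χ² = 20.9000, fail to reject H₀

Derivation:
df = n - 1 = 19
χ² = (n-1)s²/σ₀² = 19×38.50/35 = 20.9000
Critical values: χ²_{0.975,19} = 8.907, χ²_{0.025,19} = 32.852
Rejection region: χ² < 8.907 or χ² > 32.852
Decision: fail to reject H₀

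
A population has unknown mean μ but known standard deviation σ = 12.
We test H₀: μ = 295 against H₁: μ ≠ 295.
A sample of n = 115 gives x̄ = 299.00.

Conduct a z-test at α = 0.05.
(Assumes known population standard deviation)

Answer: z = 3.5746, reject H₀

Derivation:
Standard error: SE = σ/√n = 12/√115 = 1.1190
z-statistic: z = (x̄ - μ₀)/SE = (299.00 - 295)/1.1190 = 3.5746
Critical value: ±1.960
p-value = 0.0004
Decision: reject H₀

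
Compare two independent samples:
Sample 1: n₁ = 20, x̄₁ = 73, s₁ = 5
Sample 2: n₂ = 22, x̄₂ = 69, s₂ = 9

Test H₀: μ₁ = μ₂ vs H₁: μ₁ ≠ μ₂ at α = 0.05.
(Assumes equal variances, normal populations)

Answer: t = 1.7554, fail to reject H₀

Derivation:
Pooled variance: s²_p = [19×5² + 21×9²]/(40) = 54.4000
s_p = 7.3756
SE = s_p×√(1/n₁ + 1/n₂) = 7.3756×√(1/20 + 1/22) = 2.2787
t = (x̄₁ - x̄₂)/SE = (73 - 69)/2.2787 = 1.7554
df = 40, t-critical = ±2.021
Decision: fail to reject H₀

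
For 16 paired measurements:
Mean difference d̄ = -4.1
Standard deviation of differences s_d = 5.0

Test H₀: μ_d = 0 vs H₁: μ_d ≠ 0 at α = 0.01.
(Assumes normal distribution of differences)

Answer: t = -3.2800, reject H₀

Derivation:
df = n - 1 = 15
SE = s_d/√n = 5.0/√16 = 1.2500
t = d̄/SE = -4.1/1.2500 = -3.2800
Critical value: t_{0.005,15} = ±2.947
p-value ≈ 0.0051
Decision: reject H₀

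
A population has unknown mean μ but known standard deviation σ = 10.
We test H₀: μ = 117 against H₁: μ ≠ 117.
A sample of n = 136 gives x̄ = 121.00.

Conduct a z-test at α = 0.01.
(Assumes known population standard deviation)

Standard error: SE = σ/√n = 10/√136 = 0.8575
z-statistic: z = (x̄ - μ₀)/SE = (121.00 - 117)/0.8575 = 4.6647
Critical value: ±2.576
p-value < 0.0001
Decision: reject H₀

Answer: z = 4.6647, reject H₀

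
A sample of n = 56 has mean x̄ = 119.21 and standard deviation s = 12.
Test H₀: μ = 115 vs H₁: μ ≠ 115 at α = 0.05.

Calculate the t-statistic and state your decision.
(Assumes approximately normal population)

df = n - 1 = 55
SE = s/√n = 12/√56 = 1.6036
t = (x̄ - μ₀)/SE = (119.21 - 115)/1.6036 = 2.6253
Critical value: t_{0.025,55} = ±2.004
p-value ≈ 0.0112
Decision: reject H₀

Answer: t = 2.6253, reject H₀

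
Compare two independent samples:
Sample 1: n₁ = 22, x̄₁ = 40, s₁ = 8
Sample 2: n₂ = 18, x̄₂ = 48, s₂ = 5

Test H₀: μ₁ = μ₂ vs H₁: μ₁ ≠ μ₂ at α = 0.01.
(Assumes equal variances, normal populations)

Pooled variance: s²_p = [21×8² + 17×5²]/(38) = 46.5526
s_p = 6.8229
SE = s_p×√(1/n₁ + 1/n₂) = 6.8229×√(1/22 + 1/18) = 2.1685
t = (x̄₁ - x̄₂)/SE = (40 - 48)/2.1685 = -3.6892
df = 38, t-critical = ±2.712
Decision: reject H₀

Answer: t = -3.6892, reject H₀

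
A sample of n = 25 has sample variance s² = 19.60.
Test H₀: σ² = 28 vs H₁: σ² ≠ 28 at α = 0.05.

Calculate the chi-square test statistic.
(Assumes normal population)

df = n - 1 = 24
χ² = (n-1)s²/σ₀² = 24×19.60/28 = 16.8000
Critical values: χ²_{0.975,24} = 12.401, χ²_{0.025,24} = 39.364
Rejection region: χ² < 12.401 or χ² > 39.364
Decision: fail to reject H₀

Answer: χ² = 16.8000, fail to reject H₀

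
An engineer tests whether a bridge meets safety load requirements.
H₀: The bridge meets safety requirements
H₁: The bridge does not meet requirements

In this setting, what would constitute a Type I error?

Answer: Unnecessarily closing a safe bridge for repairs

Derivation:
Type I error (α): Rejecting H₀ when H₀ is true
Type II error (β): Failing to reject H₀ when H₁ is true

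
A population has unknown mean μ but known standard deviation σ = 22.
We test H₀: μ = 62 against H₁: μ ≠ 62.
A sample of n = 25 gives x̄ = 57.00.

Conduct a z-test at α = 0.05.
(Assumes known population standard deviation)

Answer: z = -1.1364, fail to reject H₀

Derivation:
Standard error: SE = σ/√n = 22/√25 = 4.4000
z-statistic: z = (x̄ - μ₀)/SE = (57.00 - 62)/4.4000 = -1.1364
Critical value: ±1.960
p-value = 0.2558
Decision: fail to reject H₀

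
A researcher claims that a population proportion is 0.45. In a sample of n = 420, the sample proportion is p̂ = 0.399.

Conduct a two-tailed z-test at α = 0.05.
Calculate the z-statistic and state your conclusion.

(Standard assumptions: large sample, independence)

Answer: z = -2.1009, reject H₀

Derivation:
H₀: p = 0.45, H₁: p ≠ 0.45
Standard error: SE = √(p₀(1-p₀)/n) = √(0.45×0.55/420) = 0.024275
z-statistic: z = (p̂ - p₀)/SE = (0.399 - 0.45)/0.024275 = -2.1009
Critical value: z_0.025 = ±1.960
p-value = 0.0356
Decision: reject H₀ at α = 0.05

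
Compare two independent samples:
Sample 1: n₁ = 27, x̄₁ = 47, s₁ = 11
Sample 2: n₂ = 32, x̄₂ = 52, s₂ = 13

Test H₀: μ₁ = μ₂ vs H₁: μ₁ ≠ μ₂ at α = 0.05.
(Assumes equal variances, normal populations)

Pooled variance: s²_p = [26×11² + 31×13²]/(57) = 147.1053
s_p = 12.1287
SE = s_p×√(1/n₁ + 1/n₂) = 12.1287×√(1/27 + 1/32) = 3.1694
t = (x̄₁ - x̄₂)/SE = (47 - 52)/3.1694 = -1.5776
df = 57, t-critical = ±2.002
Decision: fail to reject H₀

Answer: t = -1.5776, fail to reject H₀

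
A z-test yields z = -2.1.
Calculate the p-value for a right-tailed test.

Answer: p-value ≈ 0.9821

Derivation:
For z = -2.1:
p = P(Z > -2.1) = 1 - Φ(-2.1) = 0.9821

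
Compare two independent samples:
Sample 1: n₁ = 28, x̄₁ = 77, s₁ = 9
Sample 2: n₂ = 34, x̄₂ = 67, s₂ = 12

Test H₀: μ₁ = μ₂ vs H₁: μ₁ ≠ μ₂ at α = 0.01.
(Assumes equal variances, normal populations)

Answer: t = 3.6438, reject H₀

Derivation:
Pooled variance: s²_p = [27×9² + 33×12²]/(60) = 115.6500
s_p = 10.7541
SE = s_p×√(1/n₁ + 1/n₂) = 10.7541×√(1/28 + 1/34) = 2.7444
t = (x̄₁ - x̄₂)/SE = (77 - 67)/2.7444 = 3.6438
df = 60, t-critical = ±2.660
Decision: reject H₀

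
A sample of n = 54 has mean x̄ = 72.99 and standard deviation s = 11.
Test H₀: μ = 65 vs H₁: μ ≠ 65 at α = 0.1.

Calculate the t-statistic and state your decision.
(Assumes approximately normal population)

Answer: t = 5.3377, reject H₀

Derivation:
df = n - 1 = 53
SE = s/√n = 11/√54 = 1.4969
t = (x̄ - μ₀)/SE = (72.99 - 65)/1.4969 = 5.3377
Critical value: t_{0.05,53} = ±1.674
p-value < 0.0001
Decision: reject H₀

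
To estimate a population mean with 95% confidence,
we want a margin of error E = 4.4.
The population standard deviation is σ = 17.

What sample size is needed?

z_0.025 = 1.960
n = (z×σ/E)² = (1.960×17/4.4)²
n = 57.3462
Round up: n = 58

Answer: n = 58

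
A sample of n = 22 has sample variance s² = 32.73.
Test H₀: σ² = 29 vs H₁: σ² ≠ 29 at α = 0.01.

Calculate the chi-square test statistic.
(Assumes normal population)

Answer: χ² = 23.7010, fail to reject H₀

Derivation:
df = n - 1 = 21
χ² = (n-1)s²/σ₀² = 21×32.73/29 = 23.7010
Critical values: χ²_{0.995,21} = 8.034, χ²_{0.005,21} = 41.401
Rejection region: χ² < 8.034 or χ² > 41.401
Decision: fail to reject H₀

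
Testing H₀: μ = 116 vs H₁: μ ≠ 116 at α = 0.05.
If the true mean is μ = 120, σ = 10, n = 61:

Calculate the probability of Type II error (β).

SE = σ/√n = 10/√61 = 1.2804
Critical values: μ₀ ± z_0.025×SE = 116 ± 1.960×1.2804
Acceptance region: (113.4904, 118.5096)
Under H₁ (μ = 120): z_high = (118.5096 - 120)/1.2804 = -1.1640, z_low = (113.4904 - 120)/1.2804 = -5.0840
β = P(not reject | H₁) = Φ(-1.1640) - Φ(-5.0840) ≈ 0.1222

Answer: β ≈ 0.1222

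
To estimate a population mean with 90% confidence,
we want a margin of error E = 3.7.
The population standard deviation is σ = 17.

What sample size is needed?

z_0.05 = 1.645
n = (z×σ/E)² = (1.645×17/3.7)²
n = 57.1250
Round up: n = 58

Answer: n = 58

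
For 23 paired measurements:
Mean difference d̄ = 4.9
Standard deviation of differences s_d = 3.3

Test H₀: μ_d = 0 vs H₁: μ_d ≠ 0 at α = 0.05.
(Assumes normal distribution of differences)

Answer: t = 7.1211, reject H₀

Derivation:
df = n - 1 = 22
SE = s_d/√n = 3.3/√23 = 0.6881
t = d̄/SE = 4.9/0.6881 = 7.1211
Critical value: t_{0.025,22} = ±2.074
p-value < 0.0001
Decision: reject H₀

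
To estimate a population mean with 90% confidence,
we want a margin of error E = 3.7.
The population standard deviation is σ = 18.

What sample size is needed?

z_0.05 = 1.645
n = (z×σ/E)² = (1.645×18/3.7)²
n = 64.0433
Round up: n = 65

Answer: n = 65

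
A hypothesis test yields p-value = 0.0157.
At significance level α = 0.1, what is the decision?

Answer: reject H₀

Derivation:
Compare p-value to α:
0.0157 < 0.1
Decision: reject H₀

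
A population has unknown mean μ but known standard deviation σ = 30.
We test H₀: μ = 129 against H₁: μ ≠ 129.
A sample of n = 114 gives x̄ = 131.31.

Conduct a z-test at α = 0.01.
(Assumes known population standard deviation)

Standard error: SE = σ/√n = 30/√114 = 2.8098
z-statistic: z = (x̄ - μ₀)/SE = (131.31 - 129)/2.8098 = 0.8221
Critical value: ±2.576
p-value = 0.4110
Decision: fail to reject H₀

Answer: z = 0.8221, fail to reject H₀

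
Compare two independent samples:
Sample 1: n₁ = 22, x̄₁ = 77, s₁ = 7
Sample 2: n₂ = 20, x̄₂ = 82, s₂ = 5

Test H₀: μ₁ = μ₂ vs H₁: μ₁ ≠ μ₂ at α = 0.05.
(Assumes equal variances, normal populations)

Answer: t = -2.6392, reject H₀

Derivation:
Pooled variance: s²_p = [21×7² + 19×5²]/(40) = 37.6000
s_p = 6.1319
SE = s_p×√(1/n₁ + 1/n₂) = 6.1319×√(1/22 + 1/20) = 1.8945
t = (x̄₁ - x̄₂)/SE = (77 - 82)/1.8945 = -2.6392
df = 40, t-critical = ±2.021
Decision: reject H₀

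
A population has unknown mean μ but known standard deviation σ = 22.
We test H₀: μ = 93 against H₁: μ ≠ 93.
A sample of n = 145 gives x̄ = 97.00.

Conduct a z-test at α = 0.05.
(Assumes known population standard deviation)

Standard error: SE = σ/√n = 22/√145 = 1.8270
z-statistic: z = (x̄ - μ₀)/SE = (97.00 - 93)/1.8270 = 2.1894
Critical value: ±1.960
p-value = 0.0286
Decision: reject H₀

Answer: z = 2.1894, reject H₀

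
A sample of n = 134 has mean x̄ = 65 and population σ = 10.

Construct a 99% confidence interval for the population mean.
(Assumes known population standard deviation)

Answer: (62.7746, 67.2254)

Derivation:
Confidence level: 99%, α = 0.01
z_0.005 = 2.576
SE = σ/√n = 10/√134 = 0.8639
Margin of error = 2.576 × 0.8639 = 2.2254
CI: x̄ ± margin = 65 ± 2.2254
CI: (62.7746, 67.2254)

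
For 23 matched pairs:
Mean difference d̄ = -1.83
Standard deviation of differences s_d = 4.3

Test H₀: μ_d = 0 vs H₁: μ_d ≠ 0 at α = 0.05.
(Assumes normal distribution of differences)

Answer: t = -2.0410, fail to reject H₀

Derivation:
df = n - 1 = 22
SE = s_d/√n = 4.3/√23 = 0.8966
t = d̄/SE = -1.83/0.8966 = -2.0410
Critical value: t_{0.025,22} = ±2.074
p-value ≈ 0.0534
Decision: fail to reject H₀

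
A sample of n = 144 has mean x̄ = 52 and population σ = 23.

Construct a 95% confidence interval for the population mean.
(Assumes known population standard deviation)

Confidence level: 95%, α = 0.05
z_0.025 = 1.960
SE = σ/√n = 23/√144 = 1.9167
Margin of error = 1.960 × 1.9167 = 3.7567
CI: x̄ ± margin = 52 ± 3.7567
CI: (48.2433, 55.7567)

Answer: (48.2433, 55.7567)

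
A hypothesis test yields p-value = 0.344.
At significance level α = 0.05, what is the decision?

Answer: fail to reject H₀

Derivation:
Compare p-value to α:
0.344 ≥ 0.05
Decision: fail to reject H₀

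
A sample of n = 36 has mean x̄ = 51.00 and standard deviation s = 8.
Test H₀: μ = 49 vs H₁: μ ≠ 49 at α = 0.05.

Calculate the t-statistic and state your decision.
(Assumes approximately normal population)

Answer: t = 1.5000, fail to reject H₀

Derivation:
df = n - 1 = 35
SE = s/√n = 8/√36 = 1.3333
t = (x̄ - μ₀)/SE = (51.00 - 49)/1.3333 = 1.5000
Critical value: t_{0.025,35} = ±2.030
p-value ≈ 0.1426
Decision: fail to reject H₀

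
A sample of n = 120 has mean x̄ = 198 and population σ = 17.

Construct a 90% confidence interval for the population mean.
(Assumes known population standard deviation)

Confidence level: 90%, α = 0.1
z_0.05 = 1.645
SE = σ/√n = 17/√120 = 1.5519
Margin of error = 1.645 × 1.5519 = 2.5529
CI: x̄ ± margin = 198 ± 2.5529
CI: (195.4471, 200.5529)

Answer: (195.4471, 200.5529)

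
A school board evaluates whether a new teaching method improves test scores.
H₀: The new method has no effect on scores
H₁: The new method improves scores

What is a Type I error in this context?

A Type I error (probability α) occurs when we reject a true H₀.
A Type II error (probability β) occurs when we fail to reject a false H₀.

Answer: Concluding the new method improves scores when it actually doesn't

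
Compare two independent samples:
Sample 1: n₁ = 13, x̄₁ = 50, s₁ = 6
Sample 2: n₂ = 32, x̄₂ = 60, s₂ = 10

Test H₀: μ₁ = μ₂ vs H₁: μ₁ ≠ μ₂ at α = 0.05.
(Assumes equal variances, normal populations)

Answer: t = -3.3548, reject H₀

Derivation:
Pooled variance: s²_p = [12×6² + 31×10²]/(43) = 82.1395
s_p = 9.0631
SE = s_p×√(1/n₁ + 1/n₂) = 9.0631×√(1/13 + 1/32) = 2.9808
t = (x̄₁ - x̄₂)/SE = (50 - 60)/2.9808 = -3.3548
df = 43, t-critical = ±2.017
Decision: reject H₀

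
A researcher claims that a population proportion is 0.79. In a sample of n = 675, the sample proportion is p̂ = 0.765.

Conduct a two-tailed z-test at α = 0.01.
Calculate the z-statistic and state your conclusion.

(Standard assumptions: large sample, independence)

Answer: z = -1.5947, fail to reject H₀

Derivation:
H₀: p = 0.79, H₁: p ≠ 0.79
Standard error: SE = √(p₀(1-p₀)/n) = √(0.79×0.21/675) = 0.015677
z-statistic: z = (p̂ - p₀)/SE = (0.765 - 0.79)/0.015677 = -1.5947
Critical value: z_0.005 = ±2.576
p-value = 0.1108
Decision: fail to reject H₀ at α = 0.01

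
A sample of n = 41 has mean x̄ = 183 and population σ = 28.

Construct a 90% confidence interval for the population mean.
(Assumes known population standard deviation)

Confidence level: 90%, α = 0.1
z_0.05 = 1.645
SE = σ/√n = 28/√41 = 4.3729
Margin of error = 1.645 × 4.3729 = 7.1934
CI: x̄ ± margin = 183 ± 7.1934
CI: (175.8066, 190.1934)

Answer: (175.8066, 190.1934)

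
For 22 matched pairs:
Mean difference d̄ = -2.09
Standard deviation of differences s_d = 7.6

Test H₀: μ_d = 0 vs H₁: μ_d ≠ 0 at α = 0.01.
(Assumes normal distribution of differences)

df = n - 1 = 21
SE = s_d/√n = 7.6/√22 = 1.6203
t = d̄/SE = -2.09/1.6203 = -1.2899
Critical value: t_{0.005,21} = ±2.831
p-value ≈ 0.2111
Decision: fail to reject H₀

Answer: t = -1.2899, fail to reject H₀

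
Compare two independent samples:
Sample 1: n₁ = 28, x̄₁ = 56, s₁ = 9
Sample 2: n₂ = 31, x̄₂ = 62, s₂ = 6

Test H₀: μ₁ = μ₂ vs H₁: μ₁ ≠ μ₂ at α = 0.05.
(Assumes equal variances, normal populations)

Answer: t = -3.0398, reject H₀

Derivation:
Pooled variance: s²_p = [27×9² + 30×6²]/(57) = 57.3158
s_p = 7.5707
SE = s_p×√(1/n₁ + 1/n₂) = 7.5707×√(1/28 + 1/31) = 1.9738
t = (x̄₁ - x̄₂)/SE = (56 - 62)/1.9738 = -3.0398
df = 57, t-critical = ±2.002
Decision: reject H₀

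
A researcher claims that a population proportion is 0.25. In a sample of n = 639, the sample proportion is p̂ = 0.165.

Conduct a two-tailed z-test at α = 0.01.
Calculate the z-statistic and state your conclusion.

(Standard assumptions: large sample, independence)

H₀: p = 0.25, H₁: p ≠ 0.25
Standard error: SE = √(p₀(1-p₀)/n) = √(0.25×0.75/639) = 0.017130
z-statistic: z = (p̂ - p₀)/SE = (0.165 - 0.25)/0.017130 = -4.9621
Critical value: z_0.005 = ±2.576
p-value < 0.0001
Decision: reject H₀ at α = 0.01

Answer: z = -4.9621, reject H₀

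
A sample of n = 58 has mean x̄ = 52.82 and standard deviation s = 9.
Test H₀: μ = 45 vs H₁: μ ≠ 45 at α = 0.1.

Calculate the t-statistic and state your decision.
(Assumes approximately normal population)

Answer: t = 6.6170, reject H₀

Derivation:
df = n - 1 = 57
SE = s/√n = 9/√58 = 1.1818
t = (x̄ - μ₀)/SE = (52.82 - 45)/1.1818 = 6.6170
Critical value: t_{0.05,57} = ±1.672
p-value < 0.0001
Decision: reject H₀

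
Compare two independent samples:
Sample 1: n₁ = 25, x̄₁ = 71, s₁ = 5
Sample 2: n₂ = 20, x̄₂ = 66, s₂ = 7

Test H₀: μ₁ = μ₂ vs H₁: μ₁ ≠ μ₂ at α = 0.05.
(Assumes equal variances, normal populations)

Answer: t = 2.7931, reject H₀

Derivation:
Pooled variance: s²_p = [24×5² + 19×7²]/(43) = 35.6047
s_p = 5.9670
SE = s_p×√(1/n₁ + 1/n₂) = 5.9670×√(1/25 + 1/20) = 1.7901
t = (x̄₁ - x̄₂)/SE = (71 - 66)/1.7901 = 2.7931
df = 43, t-critical = ±2.017
Decision: reject H₀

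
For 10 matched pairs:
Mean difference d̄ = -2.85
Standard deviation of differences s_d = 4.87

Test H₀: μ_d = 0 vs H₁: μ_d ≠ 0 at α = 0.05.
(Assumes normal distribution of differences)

df = n - 1 = 9
SE = s_d/√n = 4.87/√10 = 1.5400
t = d̄/SE = -2.85/1.5400 = -1.8506
Critical value: t_{0.025,9} = ±2.262
p-value ≈ 0.0973
Decision: fail to reject H₀

Answer: t = -1.8506, fail to reject H₀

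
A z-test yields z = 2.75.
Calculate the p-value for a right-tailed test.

Answer: p-value ≈ 0.0030

Derivation:
For z = 2.75:
p = P(Z > 2.75) = 1 - Φ(2.75) = 0.0030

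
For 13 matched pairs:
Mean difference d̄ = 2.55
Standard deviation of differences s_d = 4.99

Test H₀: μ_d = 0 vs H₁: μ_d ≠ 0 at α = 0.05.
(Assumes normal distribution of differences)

Answer: t = 1.8425, fail to reject H₀

Derivation:
df = n - 1 = 12
SE = s_d/√n = 4.99/√13 = 1.3840
t = d̄/SE = 2.55/1.3840 = 1.8425
Critical value: t_{0.025,12} = ±2.179
p-value ≈ 0.0902
Decision: fail to reject H₀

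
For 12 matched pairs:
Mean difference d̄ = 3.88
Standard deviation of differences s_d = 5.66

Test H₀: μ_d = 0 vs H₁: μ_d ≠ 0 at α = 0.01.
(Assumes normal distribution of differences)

Answer: t = 2.3747, fail to reject H₀

Derivation:
df = n - 1 = 11
SE = s_d/√n = 5.66/√12 = 1.6339
t = d̄/SE = 3.88/1.6339 = 2.3747
Critical value: t_{0.005,11} = ±3.106
p-value ≈ 0.0368
Decision: fail to reject H₀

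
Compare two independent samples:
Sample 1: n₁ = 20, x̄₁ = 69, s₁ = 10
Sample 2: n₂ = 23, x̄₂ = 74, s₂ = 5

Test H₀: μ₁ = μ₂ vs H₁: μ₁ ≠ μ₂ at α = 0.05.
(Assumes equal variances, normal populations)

Pooled variance: s²_p = [19×10² + 22×5²]/(41) = 59.7561
s_p = 7.7302
SE = s_p×√(1/n₁ + 1/n₂) = 7.7302×√(1/20 + 1/23) = 2.3634
t = (x̄₁ - x̄₂)/SE = (69 - 74)/2.3634 = -2.1156
df = 41, t-critical = ±2.020
Decision: reject H₀

Answer: t = -2.1156, reject H₀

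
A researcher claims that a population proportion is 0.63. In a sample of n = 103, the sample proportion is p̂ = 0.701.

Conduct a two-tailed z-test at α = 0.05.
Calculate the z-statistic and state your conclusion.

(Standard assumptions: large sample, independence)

Answer: z = 1.4925, fail to reject H₀

Derivation:
H₀: p = 0.63, H₁: p ≠ 0.63
Standard error: SE = √(p₀(1-p₀)/n) = √(0.63×0.37/103) = 0.047572
z-statistic: z = (p̂ - p₀)/SE = (0.701 - 0.63)/0.047572 = 1.4925
Critical value: z_0.025 = ±1.960
p-value = 0.1356
Decision: fail to reject H₀ at α = 0.05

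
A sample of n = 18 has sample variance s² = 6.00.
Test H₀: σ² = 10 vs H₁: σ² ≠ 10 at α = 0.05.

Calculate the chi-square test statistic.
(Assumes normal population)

Answer: χ² = 10.2000, fail to reject H₀

Derivation:
df = n - 1 = 17
χ² = (n-1)s²/σ₀² = 17×6.00/10 = 10.2000
Critical values: χ²_{0.975,17} = 7.564, χ²_{0.025,17} = 30.191
Rejection region: χ² < 7.564 or χ² > 30.191
Decision: fail to reject H₀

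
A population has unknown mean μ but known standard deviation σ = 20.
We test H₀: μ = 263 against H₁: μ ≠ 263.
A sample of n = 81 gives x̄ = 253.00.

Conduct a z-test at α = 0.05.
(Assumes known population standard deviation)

Answer: z = -4.5000, reject H₀

Derivation:
Standard error: SE = σ/√n = 20/√81 = 2.2222
z-statistic: z = (x̄ - μ₀)/SE = (253.00 - 263)/2.2222 = -4.5000
Critical value: ±1.960
p-value < 0.0001
Decision: reject H₀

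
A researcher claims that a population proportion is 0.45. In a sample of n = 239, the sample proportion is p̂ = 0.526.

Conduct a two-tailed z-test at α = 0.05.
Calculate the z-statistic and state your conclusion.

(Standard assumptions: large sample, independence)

H₀: p = 0.45, H₁: p ≠ 0.45
Standard error: SE = √(p₀(1-p₀)/n) = √(0.45×0.55/239) = 0.032180
z-statistic: z = (p̂ - p₀)/SE = (0.526 - 0.45)/0.032180 = 2.3617
Critical value: z_0.025 = ±1.960
p-value = 0.0182
Decision: reject H₀ at α = 0.05

Answer: z = 2.3617, reject H₀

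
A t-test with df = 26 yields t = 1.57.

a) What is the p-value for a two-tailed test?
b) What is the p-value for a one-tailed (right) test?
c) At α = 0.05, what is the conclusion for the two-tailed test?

Using t-distribution with df = 26:
a) Two-tailed: p = 2×P(T > 1.57) = 0.1285
b) One-tailed: p = P(T > 1.57) = 0.0643
c) 0.1285 ≥ 0.05, fail to reject H₀

Answer: a) 0.1285, b) 0.0643, c) fail to reject H₀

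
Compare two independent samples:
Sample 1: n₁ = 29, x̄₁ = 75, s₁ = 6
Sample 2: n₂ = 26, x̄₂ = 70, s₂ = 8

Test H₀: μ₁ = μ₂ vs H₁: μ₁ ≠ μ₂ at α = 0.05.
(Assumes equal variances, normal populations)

Answer: t = 2.6391, reject H₀

Derivation:
Pooled variance: s²_p = [28×6² + 25×8²]/(53) = 49.2075
s_p = 7.0148
SE = s_p×√(1/n₁ + 1/n₂) = 7.0148×√(1/29 + 1/26) = 1.8946
t = (x̄₁ - x̄₂)/SE = (75 - 70)/1.8946 = 2.6391
df = 53, t-critical = ±2.006
Decision: reject H₀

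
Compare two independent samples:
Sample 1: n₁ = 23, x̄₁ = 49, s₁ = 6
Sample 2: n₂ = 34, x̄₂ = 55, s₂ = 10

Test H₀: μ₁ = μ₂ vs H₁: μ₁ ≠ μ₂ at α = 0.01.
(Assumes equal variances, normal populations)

Answer: t = -2.5765, fail to reject H₀

Derivation:
Pooled variance: s²_p = [22×6² + 33×10²]/(55) = 74.4000
s_p = 8.6255
SE = s_p×√(1/n₁ + 1/n₂) = 8.6255×√(1/23 + 1/34) = 2.3287
t = (x̄₁ - x̄₂)/SE = (49 - 55)/2.3287 = -2.5765
df = 55, t-critical = ±2.668
Decision: fail to reject H₀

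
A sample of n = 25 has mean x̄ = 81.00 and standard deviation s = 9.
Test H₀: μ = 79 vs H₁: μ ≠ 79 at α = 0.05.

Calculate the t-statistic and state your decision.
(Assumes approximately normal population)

df = n - 1 = 24
SE = s/√n = 9/√25 = 1.8000
t = (x̄ - μ₀)/SE = (81.00 - 79)/1.8000 = 1.1111
Critical value: t_{0.025,24} = ±2.064
p-value ≈ 0.2775
Decision: fail to reject H₀

Answer: t = 1.1111, fail to reject H₀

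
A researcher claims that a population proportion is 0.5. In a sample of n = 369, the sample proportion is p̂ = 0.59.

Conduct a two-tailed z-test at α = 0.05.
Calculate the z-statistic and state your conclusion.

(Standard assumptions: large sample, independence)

Answer: z = 3.4577, reject H₀

Derivation:
H₀: p = 0.5, H₁: p ≠ 0.5
Standard error: SE = √(p₀(1-p₀)/n) = √(0.5×0.5/369) = 0.026029
z-statistic: z = (p̂ - p₀)/SE = (0.59 - 0.5)/0.026029 = 3.4577
Critical value: z_0.025 = ±1.960
p-value = 0.0005
Decision: reject H₀ at α = 0.05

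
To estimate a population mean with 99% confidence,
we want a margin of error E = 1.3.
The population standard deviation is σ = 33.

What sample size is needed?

Answer: n = 4276

Derivation:
z_0.005 = 2.576
n = (z×σ/E)² = (2.576×33/1.3)²
n = 4275.9527
Round up: n = 4276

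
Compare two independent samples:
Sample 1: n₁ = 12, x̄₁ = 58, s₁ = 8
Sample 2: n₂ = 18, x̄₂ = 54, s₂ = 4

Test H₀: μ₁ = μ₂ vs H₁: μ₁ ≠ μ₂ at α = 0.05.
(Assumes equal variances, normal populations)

Answer: t = 1.8179, fail to reject H₀

Derivation:
Pooled variance: s²_p = [11×8² + 17×4²]/(28) = 34.8571
s_p = 5.9040
SE = s_p×√(1/n₁ + 1/n₂) = 5.9040×√(1/12 + 1/18) = 2.2003
t = (x̄₁ - x̄₂)/SE = (58 - 54)/2.2003 = 1.8179
df = 28, t-critical = ±2.048
Decision: fail to reject H₀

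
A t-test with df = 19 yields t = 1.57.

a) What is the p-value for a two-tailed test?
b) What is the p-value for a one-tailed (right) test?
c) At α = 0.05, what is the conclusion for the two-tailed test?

Using t-distribution with df = 19:
a) Two-tailed: p = 2×P(T > 1.57) = 0.1329
b) One-tailed: p = P(T > 1.57) = 0.0665
c) 0.1329 ≥ 0.05, fail to reject H₀

Answer: a) 0.1329, b) 0.0665, c) fail to reject H₀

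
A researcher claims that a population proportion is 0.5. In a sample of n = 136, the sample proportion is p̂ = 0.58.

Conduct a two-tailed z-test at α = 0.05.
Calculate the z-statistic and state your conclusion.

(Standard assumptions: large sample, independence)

Answer: z = 1.8659, fail to reject H₀

Derivation:
H₀: p = 0.5, H₁: p ≠ 0.5
Standard error: SE = √(p₀(1-p₀)/n) = √(0.5×0.5/136) = 0.042875
z-statistic: z = (p̂ - p₀)/SE = (0.58 - 0.5)/0.042875 = 1.8659
Critical value: z_0.025 = ±1.960
p-value = 0.0621
Decision: fail to reject H₀ at α = 0.05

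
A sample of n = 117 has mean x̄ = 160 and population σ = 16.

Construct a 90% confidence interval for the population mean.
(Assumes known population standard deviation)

Answer: (157.5667, 162.4333)

Derivation:
Confidence level: 90%, α = 0.1
z_0.05 = 1.645
SE = σ/√n = 16/√117 = 1.4792
Margin of error = 1.645 × 1.4792 = 2.4333
CI: x̄ ± margin = 160 ± 2.4333
CI: (157.5667, 162.4333)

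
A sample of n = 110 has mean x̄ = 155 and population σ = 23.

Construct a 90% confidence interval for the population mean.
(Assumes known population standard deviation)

Answer: (151.3925, 158.6075)

Derivation:
Confidence level: 90%, α = 0.1
z_0.05 = 1.645
SE = σ/√n = 23/√110 = 2.1930
Margin of error = 1.645 × 2.1930 = 3.6075
CI: x̄ ± margin = 155 ± 3.6075
CI: (151.3925, 158.6075)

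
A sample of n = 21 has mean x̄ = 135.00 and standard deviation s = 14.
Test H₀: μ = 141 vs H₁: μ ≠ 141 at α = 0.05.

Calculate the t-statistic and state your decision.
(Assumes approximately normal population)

df = n - 1 = 20
SE = s/√n = 14/√21 = 3.0551
t = (x̄ - μ₀)/SE = (135.00 - 141)/3.0551 = -1.9639
Critical value: t_{0.025,20} = ±2.086
p-value ≈ 0.0636
Decision: fail to reject H₀

Answer: t = -1.9639, fail to reject H₀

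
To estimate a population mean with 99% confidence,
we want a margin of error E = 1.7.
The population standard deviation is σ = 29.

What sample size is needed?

Answer: n = 1932

Derivation:
z_0.005 = 2.576
n = (z×σ/E)² = (2.576×29/1.7)²
n = 1931.0338
Round up: n = 1932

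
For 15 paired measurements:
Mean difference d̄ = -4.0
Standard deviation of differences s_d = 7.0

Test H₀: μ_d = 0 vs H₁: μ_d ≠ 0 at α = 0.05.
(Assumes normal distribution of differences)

Answer: t = -2.2131, reject H₀

Derivation:
df = n - 1 = 14
SE = s_d/√n = 7.0/√15 = 1.8074
t = d̄/SE = -4.0/1.8074 = -2.2131
Critical value: t_{0.025,14} = ±2.145
p-value ≈ 0.0440
Decision: reject H₀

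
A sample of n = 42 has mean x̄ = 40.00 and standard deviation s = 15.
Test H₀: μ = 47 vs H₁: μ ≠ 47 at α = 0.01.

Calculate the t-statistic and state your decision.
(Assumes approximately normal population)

Answer: t = -3.0243, reject H₀

Derivation:
df = n - 1 = 41
SE = s/√n = 15/√42 = 2.3146
t = (x̄ - μ₀)/SE = (40.00 - 47)/2.3146 = -3.0243
Critical value: t_{0.005,41} = ±2.701
p-value ≈ 0.0043
Decision: reject H₀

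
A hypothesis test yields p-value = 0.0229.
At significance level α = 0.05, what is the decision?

Compare p-value to α:
0.0229 < 0.05
Decision: reject H₀

Answer: reject H₀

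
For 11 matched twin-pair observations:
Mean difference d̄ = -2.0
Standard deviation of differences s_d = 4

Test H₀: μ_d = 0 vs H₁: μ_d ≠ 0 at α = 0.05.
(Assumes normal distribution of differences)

df = n - 1 = 10
SE = s_d/√n = 4/√11 = 1.2060
t = d̄/SE = -2.0/1.2060 = -1.6584
Critical value: t_{0.025,10} = ±2.228
p-value ≈ 0.1282
Decision: fail to reject H₀

Answer: t = -1.6584, fail to reject H₀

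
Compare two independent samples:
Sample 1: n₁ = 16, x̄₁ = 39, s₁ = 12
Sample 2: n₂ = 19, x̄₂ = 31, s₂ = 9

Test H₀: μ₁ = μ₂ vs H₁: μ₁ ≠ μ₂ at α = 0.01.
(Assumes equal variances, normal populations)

Pooled variance: s²_p = [15×12² + 18×9²]/(33) = 109.6364
s_p = 10.4707
SE = s_p×√(1/n₁ + 1/n₂) = 10.4707×√(1/16 + 1/19) = 3.5528
t = (x̄₁ - x̄₂)/SE = (39 - 31)/3.5528 = 2.2517
df = 33, t-critical = ±2.733
Decision: fail to reject H₀

Answer: t = 2.2517, fail to reject H₀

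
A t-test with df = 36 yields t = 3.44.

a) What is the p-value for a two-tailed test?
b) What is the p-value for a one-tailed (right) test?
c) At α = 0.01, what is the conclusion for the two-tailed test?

Using t-distribution with df = 36:
a) Two-tailed: p = 2×P(T > 3.44) = 0.0015
b) One-tailed: p = P(T > 3.44) = 0.0007
c) 0.0015 < 0.01, reject H₀

Answer: a) 0.0015, b) 0.0007, c) reject H₀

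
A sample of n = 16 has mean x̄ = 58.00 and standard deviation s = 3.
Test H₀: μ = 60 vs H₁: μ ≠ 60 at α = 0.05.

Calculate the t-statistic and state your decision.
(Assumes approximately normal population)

df = n - 1 = 15
SE = s/√n = 3/√16 = 0.7500
t = (x̄ - μ₀)/SE = (58.00 - 60)/0.7500 = -2.6667
Critical value: t_{0.025,15} = ±2.131
p-value ≈ 0.0176
Decision: reject H₀

Answer: t = -2.6667, reject H₀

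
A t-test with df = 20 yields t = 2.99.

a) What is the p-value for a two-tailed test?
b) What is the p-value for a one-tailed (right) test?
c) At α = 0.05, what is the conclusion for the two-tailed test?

Answer: a) 0.0072, b) 0.0036, c) reject H₀

Derivation:
Using t-distribution with df = 20:
a) Two-tailed: p = 2×P(T > 2.99) = 0.0072
b) One-tailed: p = P(T > 2.99) = 0.0036
c) 0.0072 < 0.05, reject H₀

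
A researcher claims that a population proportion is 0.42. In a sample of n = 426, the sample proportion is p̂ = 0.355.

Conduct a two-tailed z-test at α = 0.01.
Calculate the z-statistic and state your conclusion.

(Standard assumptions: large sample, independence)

Answer: z = -2.7182, reject H₀

Derivation:
H₀: p = 0.42, H₁: p ≠ 0.42
Standard error: SE = √(p₀(1-p₀)/n) = √(0.42×0.58/426) = 0.023913
z-statistic: z = (p̂ - p₀)/SE = (0.355 - 0.42)/0.023913 = -2.7182
Critical value: z_0.005 = ±2.576
p-value = 0.0066
Decision: reject H₀ at α = 0.01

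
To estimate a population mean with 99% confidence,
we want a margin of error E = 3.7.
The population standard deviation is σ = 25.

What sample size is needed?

Answer: n = 303

Derivation:
z_0.005 = 2.576
n = (z×σ/E)² = (2.576×25/3.7)²
n = 302.9481
Round up: n = 303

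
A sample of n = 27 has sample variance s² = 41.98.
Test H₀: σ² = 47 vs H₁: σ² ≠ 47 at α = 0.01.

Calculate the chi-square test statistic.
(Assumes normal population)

df = n - 1 = 26
χ² = (n-1)s²/σ₀² = 26×41.98/47 = 23.2230
Critical values: χ²_{0.995,26} = 11.160, χ²_{0.005,26} = 48.290
Rejection region: χ² < 11.160 or χ² > 48.290
Decision: fail to reject H₀

Answer: χ² = 23.2230, fail to reject H₀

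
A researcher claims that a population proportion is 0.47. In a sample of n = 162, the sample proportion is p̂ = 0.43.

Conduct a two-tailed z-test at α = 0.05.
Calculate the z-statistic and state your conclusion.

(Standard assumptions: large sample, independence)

H₀: p = 0.47, H₁: p ≠ 0.47
Standard error: SE = √(p₀(1-p₀)/n) = √(0.47×0.53/162) = 0.039213
z-statistic: z = (p̂ - p₀)/SE = (0.43 - 0.47)/0.039213 = -1.0201
Critical value: z_0.025 = ±1.960
p-value = 0.3077
Decision: fail to reject H₀ at α = 0.05

Answer: z = -1.0201, fail to reject H₀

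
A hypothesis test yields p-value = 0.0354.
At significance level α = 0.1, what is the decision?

Compare p-value to α:
0.0354 < 0.1
Decision: reject H₀

Answer: reject H₀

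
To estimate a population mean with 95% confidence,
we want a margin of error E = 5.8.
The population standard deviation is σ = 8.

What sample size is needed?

z_0.025 = 1.960
n = (z×σ/E)² = (1.960×8/5.8)²
n = 7.3086
Round up: n = 8

Answer: n = 8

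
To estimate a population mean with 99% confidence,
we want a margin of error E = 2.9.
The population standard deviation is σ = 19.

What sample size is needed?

Answer: n = 285

Derivation:
z_0.005 = 2.576
n = (z×σ/E)² = (2.576×19/2.9)²
n = 284.8413
Round up: n = 285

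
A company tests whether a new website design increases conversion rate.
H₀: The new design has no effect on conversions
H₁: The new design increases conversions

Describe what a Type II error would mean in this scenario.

Type I error: rejecting H₀ when it is actually true (false positive).
Type II error: failing to reject H₀ when H₁ is actually true (false negative).

Answer: Keeping the old design when the new one would have increased conversions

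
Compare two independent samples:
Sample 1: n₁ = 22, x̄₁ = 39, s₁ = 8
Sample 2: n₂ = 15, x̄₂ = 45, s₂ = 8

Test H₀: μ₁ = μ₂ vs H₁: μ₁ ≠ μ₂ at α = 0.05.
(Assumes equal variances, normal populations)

Answer: t = -2.2398, reject H₀

Derivation:
Pooled variance: s²_p = [21×8² + 14×8²]/(35) = 64.0000
s_p = 8.0000
SE = s_p×√(1/n₁ + 1/n₂) = 8.0000×√(1/22 + 1/15) = 2.6788
t = (x̄₁ - x̄₂)/SE = (39 - 45)/2.6788 = -2.2398
df = 35, t-critical = ±2.030
Decision: reject H₀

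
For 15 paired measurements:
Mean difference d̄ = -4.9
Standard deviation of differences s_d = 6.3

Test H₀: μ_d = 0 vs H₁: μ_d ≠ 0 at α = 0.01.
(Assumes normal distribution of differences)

df = n - 1 = 14
SE = s_d/√n = 6.3/√15 = 1.6267
t = d̄/SE = -4.9/1.6267 = -3.0122
Critical value: t_{0.005,14} = ±2.977
p-value ≈ 0.0093
Decision: reject H₀

Answer: t = -3.0122, reject H₀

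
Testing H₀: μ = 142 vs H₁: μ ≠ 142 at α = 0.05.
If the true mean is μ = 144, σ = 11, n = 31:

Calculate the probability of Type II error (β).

SE = σ/√n = 11/√31 = 1.9757
Critical values: μ₀ ± z_0.025×SE = 142 ± 1.960×1.9757
Acceptance region: (138.1276, 145.8724)
Under H₁ (μ = 144): z_high = (145.8724 - 144)/1.9757 = 0.9477, z_low = (138.1276 - 144)/1.9757 = -2.9723
β = P(not reject | H₁) = Φ(0.9477) - Φ(-2.9723) ≈ 0.8269

Answer: β ≈ 0.8269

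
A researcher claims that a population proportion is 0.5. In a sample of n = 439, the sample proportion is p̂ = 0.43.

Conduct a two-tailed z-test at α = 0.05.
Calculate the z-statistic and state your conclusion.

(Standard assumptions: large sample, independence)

Answer: z = -2.9333, reject H₀

Derivation:
H₀: p = 0.5, H₁: p ≠ 0.5
Standard error: SE = √(p₀(1-p₀)/n) = √(0.5×0.5/439) = 0.023864
z-statistic: z = (p̂ - p₀)/SE = (0.43 - 0.5)/0.023864 = -2.9333
Critical value: z_0.025 = ±1.960
p-value = 0.0034
Decision: reject H₀ at α = 0.05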